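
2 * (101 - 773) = -1344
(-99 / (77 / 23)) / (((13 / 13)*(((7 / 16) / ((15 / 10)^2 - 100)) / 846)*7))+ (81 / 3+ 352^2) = 316399141 / 343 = 922446.48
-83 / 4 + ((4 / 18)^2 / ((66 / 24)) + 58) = 37.27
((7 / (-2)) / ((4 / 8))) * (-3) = 21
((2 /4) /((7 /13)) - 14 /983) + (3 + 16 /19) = 1243703 /261478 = 4.76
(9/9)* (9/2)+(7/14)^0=11/2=5.50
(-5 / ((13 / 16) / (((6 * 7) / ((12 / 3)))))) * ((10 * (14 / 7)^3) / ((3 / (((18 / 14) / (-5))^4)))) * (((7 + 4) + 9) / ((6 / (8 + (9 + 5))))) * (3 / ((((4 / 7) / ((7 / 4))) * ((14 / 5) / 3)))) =-3464208 / 637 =-5438.32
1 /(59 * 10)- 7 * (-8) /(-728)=-577 /7670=-0.08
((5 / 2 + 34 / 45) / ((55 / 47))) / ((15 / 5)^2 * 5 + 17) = 13771 / 306900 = 0.04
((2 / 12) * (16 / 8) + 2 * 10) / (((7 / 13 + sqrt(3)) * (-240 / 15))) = 5551 / 21984 - 10309 * sqrt(3) / 21984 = -0.56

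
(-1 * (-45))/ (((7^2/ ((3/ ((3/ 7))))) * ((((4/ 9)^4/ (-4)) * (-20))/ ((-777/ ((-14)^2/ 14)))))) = -6554439/ 3584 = -1828.81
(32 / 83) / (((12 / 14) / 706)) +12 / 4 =79819 / 249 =320.56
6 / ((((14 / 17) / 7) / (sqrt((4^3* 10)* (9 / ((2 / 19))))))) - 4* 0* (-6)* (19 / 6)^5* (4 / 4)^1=11930.08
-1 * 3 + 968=965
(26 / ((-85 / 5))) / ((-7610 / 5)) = 13 / 12937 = 0.00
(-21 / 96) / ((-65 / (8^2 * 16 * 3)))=10.34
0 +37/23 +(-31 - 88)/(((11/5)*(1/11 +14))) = -1590/713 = -2.23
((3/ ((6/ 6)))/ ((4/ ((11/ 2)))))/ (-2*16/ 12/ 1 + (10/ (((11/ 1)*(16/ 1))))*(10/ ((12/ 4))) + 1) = -363/ 130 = -2.79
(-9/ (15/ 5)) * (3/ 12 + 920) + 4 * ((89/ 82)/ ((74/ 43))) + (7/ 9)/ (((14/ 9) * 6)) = -12552313/ 4551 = -2758.14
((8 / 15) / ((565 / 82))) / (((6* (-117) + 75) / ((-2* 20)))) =5248 / 1062765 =0.00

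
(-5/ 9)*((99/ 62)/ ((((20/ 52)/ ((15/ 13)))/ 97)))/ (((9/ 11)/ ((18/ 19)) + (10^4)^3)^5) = -41241940080/ 159762592000689883920001191617680001029124360000444394610000076759069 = -0.00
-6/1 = -6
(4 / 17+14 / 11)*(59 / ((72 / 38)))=52687 / 1122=46.96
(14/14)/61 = 1/61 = 0.02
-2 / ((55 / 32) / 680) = -8704 / 11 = -791.27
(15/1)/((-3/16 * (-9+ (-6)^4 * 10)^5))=-80/364348106517619589751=-0.00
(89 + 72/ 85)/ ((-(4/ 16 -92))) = 30548/ 31195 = 0.98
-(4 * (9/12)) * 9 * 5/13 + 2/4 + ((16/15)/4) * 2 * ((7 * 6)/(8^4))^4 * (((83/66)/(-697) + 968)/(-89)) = -9.88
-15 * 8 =-120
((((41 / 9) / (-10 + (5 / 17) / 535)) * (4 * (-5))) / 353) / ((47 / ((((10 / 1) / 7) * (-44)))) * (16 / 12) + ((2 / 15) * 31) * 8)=164073800 / 203851344033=0.00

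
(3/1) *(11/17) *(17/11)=3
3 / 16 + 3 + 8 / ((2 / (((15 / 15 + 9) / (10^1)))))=115 / 16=7.19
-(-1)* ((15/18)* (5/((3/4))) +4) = 86/9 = 9.56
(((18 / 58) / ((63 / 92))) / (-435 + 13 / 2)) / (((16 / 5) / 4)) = -0.00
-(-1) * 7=7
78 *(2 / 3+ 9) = 754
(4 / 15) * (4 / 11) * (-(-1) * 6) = 32 / 55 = 0.58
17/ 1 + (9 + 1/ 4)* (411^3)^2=178341598647676625/ 4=44585399661919156.25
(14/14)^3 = 1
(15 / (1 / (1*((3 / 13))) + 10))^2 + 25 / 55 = 31520 / 20339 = 1.55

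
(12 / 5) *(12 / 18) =8 / 5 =1.60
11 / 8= 1.38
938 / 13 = 72.15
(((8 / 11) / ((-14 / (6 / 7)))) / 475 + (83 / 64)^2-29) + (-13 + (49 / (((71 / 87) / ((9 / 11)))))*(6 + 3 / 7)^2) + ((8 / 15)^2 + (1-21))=1320209615866303 / 670105497600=1970.15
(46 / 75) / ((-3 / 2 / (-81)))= 828 / 25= 33.12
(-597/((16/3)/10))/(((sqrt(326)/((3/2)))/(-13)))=349245 *sqrt(326)/5216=1208.93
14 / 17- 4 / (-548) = 1935 / 2329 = 0.83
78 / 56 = 39 / 28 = 1.39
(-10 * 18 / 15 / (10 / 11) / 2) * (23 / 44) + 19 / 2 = 121 / 20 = 6.05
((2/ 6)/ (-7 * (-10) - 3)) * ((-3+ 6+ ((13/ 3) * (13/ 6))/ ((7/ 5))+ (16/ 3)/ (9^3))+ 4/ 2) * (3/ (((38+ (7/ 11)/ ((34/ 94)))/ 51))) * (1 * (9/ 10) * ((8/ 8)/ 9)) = 1140145171/ 50840678700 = 0.02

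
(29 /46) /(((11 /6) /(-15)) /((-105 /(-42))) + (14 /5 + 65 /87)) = 189225 /1049996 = 0.18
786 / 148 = 393 / 74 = 5.31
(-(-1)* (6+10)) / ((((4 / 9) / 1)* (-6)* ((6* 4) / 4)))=-1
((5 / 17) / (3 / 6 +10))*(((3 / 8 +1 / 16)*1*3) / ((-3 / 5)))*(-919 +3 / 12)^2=-112546875 / 2176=-51721.91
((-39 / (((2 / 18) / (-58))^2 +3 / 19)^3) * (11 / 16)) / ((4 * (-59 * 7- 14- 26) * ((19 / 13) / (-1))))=-212143454095914451539 / 82488615037860494761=-2.57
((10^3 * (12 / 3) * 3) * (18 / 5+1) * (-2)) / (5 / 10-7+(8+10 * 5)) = -220800 / 103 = -2143.69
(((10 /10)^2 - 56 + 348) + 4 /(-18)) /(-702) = -2635 /6318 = -0.42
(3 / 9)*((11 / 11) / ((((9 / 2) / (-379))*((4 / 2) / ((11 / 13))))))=-4169 / 351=-11.88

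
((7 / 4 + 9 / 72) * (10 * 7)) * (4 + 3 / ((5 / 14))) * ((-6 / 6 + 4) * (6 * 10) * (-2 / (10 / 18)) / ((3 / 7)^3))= -13397580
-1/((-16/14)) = 7/8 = 0.88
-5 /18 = -0.28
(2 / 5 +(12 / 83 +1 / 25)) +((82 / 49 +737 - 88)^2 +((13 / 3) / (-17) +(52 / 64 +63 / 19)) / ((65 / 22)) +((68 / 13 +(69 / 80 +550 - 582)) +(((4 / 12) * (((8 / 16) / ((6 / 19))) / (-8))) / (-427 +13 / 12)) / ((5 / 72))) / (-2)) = 228728919037941539513 / 540231183055200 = 423390.81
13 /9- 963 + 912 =-446 /9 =-49.56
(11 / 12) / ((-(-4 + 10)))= -0.15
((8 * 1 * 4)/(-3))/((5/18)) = -192/5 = -38.40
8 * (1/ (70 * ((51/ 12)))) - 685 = -407559/ 595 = -684.97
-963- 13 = -976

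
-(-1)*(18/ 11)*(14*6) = 1512/ 11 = 137.45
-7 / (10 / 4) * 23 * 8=-2576 / 5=-515.20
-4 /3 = -1.33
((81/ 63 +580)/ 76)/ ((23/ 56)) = 18.62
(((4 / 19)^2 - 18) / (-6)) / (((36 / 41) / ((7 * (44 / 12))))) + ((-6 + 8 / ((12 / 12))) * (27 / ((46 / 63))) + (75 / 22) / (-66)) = 13133009060 / 81377703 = 161.38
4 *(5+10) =60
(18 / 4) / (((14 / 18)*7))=81 / 98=0.83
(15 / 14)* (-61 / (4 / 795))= -727425 / 56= -12989.73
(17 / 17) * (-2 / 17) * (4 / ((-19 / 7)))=56 / 323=0.17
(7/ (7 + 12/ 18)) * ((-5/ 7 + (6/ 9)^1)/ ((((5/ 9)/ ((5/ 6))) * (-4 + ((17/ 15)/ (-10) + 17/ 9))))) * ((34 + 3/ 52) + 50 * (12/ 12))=2950425/ 1197196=2.46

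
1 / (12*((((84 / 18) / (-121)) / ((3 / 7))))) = -363 / 392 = -0.93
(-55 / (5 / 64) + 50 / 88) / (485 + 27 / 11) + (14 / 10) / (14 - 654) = -12399167 / 8579200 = -1.45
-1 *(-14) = 14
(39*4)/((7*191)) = 156/1337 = 0.12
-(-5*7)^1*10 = 350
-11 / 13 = -0.85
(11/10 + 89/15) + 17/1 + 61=85.03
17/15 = 1.13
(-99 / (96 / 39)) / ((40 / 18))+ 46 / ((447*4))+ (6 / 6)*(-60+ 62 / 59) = -1300030459 / 16878720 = -77.02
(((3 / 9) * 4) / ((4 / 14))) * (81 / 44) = 189 / 22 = 8.59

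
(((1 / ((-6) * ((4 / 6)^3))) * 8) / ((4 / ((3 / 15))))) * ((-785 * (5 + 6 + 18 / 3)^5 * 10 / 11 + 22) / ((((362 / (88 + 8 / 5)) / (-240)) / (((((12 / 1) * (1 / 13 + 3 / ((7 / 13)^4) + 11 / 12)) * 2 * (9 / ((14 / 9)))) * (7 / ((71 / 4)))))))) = -27202677468103.73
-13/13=-1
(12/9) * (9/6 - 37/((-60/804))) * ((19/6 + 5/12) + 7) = 631571/90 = 7017.46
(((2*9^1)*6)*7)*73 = 55188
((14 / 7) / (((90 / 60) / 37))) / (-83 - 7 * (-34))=148 / 465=0.32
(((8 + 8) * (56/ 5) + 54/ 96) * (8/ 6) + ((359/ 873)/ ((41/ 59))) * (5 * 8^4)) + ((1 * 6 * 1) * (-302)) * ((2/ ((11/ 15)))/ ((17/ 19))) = 915079494757/ 133865820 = 6835.80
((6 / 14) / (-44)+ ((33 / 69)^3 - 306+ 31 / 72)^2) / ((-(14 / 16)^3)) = -44108421224905639144 / 316691845014699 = -139278.68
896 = 896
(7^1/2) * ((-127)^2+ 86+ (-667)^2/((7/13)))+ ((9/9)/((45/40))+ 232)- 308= 26536103/9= 2948455.89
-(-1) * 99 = 99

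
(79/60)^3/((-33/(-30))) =493039/237600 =2.08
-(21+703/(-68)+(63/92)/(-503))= -4193227/393346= -10.66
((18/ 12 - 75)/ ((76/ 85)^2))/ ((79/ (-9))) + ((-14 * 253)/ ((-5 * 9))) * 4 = 13359970519/ 41067360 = 325.32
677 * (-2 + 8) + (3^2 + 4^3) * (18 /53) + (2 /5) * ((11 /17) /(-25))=460273834 /112625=4086.78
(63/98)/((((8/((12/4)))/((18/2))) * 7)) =243/784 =0.31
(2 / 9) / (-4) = -0.06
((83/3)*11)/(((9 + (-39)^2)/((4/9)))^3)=7304/979113612375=0.00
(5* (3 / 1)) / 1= 15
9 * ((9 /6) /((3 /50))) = 225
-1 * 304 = -304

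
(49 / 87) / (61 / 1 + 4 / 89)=4361 / 472671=0.01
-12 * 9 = -108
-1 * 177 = -177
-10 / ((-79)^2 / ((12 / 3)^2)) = -160 / 6241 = -0.03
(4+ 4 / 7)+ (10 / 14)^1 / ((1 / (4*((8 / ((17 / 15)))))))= 2944 / 119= 24.74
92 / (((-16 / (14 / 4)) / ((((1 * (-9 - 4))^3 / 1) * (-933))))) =-330017961 / 8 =-41252245.12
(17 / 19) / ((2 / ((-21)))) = -357 / 38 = -9.39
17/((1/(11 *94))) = 17578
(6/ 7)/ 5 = 6/ 35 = 0.17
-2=-2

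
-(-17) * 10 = 170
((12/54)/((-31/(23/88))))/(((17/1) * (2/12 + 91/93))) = -23/238986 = -0.00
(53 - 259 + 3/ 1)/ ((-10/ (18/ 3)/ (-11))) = -6699/ 5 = -1339.80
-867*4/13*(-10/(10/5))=17340/13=1333.85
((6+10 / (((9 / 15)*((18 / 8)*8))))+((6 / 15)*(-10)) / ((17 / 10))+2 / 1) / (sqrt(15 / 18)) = 3017*sqrt(30) / 2295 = 7.20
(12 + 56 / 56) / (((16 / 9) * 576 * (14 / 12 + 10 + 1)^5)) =3159 / 66338290976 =0.00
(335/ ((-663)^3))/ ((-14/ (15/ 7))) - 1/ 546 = -8717281/ 4760092701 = -0.00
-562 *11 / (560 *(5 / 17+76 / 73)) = -8.27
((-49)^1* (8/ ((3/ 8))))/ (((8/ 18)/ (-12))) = 28224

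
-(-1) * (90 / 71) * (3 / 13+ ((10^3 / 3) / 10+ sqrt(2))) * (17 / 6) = 125.63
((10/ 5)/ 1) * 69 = 138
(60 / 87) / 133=20 / 3857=0.01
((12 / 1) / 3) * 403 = 1612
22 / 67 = 0.33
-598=-598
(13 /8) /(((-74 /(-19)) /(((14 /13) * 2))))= 133 /148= 0.90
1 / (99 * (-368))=-1 / 36432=-0.00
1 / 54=0.02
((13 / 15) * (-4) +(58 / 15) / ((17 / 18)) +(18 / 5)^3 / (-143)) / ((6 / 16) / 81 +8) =2824128 / 75057125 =0.04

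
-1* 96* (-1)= 96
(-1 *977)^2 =954529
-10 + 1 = -9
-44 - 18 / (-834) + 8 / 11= -43.25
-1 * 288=-288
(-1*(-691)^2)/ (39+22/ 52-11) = -12414506/ 739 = -16799.06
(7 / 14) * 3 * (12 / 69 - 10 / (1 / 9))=-3099 / 23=-134.74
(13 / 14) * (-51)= -663 / 14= -47.36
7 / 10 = 0.70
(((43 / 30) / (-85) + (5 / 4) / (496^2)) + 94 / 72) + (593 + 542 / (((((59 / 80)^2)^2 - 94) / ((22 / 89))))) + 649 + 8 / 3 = 177797214732667843404043 / 142863448326336691200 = 1244.53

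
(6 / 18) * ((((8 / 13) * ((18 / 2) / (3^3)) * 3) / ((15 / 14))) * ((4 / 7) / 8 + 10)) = 1.93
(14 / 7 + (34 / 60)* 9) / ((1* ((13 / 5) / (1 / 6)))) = 71 / 156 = 0.46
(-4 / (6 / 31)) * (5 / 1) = -310 / 3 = -103.33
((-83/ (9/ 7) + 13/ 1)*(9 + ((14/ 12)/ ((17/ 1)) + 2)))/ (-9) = 261928/ 4131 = 63.41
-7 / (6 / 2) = -7 / 3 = -2.33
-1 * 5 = -5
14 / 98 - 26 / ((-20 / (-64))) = -2907 / 35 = -83.06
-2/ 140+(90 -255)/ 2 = -2888/ 35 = -82.51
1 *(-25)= -25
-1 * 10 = -10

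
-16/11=-1.45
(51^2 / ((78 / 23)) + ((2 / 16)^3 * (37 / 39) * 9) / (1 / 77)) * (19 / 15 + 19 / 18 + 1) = 39203063 / 15360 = 2552.28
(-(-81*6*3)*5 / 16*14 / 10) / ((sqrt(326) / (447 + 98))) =2781135*sqrt(326) / 2608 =19254.10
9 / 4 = 2.25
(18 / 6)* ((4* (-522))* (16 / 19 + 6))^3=-59998831805952000 / 6859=-8747460534473.25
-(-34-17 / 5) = 187 / 5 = 37.40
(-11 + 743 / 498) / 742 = -4735 / 369516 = -0.01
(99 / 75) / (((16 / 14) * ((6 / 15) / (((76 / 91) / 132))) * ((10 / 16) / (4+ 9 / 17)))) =1463 / 11050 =0.13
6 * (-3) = -18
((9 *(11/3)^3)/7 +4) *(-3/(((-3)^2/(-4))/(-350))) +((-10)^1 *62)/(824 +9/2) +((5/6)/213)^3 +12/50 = -2718980078020557091/86467933236600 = -31444.95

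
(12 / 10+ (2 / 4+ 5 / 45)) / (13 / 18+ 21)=163 / 1955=0.08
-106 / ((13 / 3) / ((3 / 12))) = -6.12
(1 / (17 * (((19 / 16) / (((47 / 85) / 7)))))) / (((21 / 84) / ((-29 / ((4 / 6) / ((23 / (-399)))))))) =1003168 / 25560605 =0.04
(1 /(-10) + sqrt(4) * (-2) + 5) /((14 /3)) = 0.19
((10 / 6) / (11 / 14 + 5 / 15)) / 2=35 / 47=0.74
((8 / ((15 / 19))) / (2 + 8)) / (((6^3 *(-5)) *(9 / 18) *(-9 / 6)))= 38 / 30375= 0.00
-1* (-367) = 367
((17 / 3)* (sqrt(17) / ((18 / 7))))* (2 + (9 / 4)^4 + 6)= 305.56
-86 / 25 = -3.44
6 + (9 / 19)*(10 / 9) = 124 / 19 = 6.53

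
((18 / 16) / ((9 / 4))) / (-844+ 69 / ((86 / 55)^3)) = -318028 / 525351389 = -0.00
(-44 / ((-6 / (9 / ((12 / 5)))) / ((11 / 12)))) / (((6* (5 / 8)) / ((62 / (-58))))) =-3751 / 522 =-7.19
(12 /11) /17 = 12 /187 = 0.06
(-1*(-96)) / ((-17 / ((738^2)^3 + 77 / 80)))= -77549572544756152782 / 85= -912347912291248856.26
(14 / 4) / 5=7 / 10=0.70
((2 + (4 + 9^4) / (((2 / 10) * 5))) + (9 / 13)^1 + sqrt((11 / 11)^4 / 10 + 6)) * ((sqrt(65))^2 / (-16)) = -106725 / 4- 13 * sqrt(610) / 32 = -26691.28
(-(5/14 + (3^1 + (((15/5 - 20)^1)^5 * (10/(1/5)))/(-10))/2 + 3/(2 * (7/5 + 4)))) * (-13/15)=2907158956/945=3076358.68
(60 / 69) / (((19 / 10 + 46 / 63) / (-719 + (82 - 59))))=-8769600 / 38111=-230.11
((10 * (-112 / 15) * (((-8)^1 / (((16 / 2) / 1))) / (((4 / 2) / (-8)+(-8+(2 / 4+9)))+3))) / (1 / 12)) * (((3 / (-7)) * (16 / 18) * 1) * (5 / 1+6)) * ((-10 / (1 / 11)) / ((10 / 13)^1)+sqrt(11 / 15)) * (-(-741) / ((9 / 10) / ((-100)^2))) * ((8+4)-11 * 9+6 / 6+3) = -13208810700800000 / 153+18473861120000 * sqrt(165) / 459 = -85815100347903.36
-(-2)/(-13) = -2/13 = -0.15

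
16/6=8/3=2.67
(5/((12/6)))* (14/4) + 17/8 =87/8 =10.88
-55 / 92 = -0.60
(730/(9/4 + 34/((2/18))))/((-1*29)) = -2920/35757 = -0.08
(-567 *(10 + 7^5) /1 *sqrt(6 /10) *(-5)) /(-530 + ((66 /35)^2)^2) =-14308818024375 *sqrt(15) /776356514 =-71381.91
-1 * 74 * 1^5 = -74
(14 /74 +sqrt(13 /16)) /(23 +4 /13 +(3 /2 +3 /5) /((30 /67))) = 9100 /1346689 +325 * sqrt(13) /36397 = 0.04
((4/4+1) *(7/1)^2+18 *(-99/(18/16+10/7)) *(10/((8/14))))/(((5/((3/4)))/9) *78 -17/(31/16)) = -21969297/88868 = -247.21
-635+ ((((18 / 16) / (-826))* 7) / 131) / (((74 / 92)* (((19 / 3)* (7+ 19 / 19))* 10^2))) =-22081691168621 / 34774316800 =-635.00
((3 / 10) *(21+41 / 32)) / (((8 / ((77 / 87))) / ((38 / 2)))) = 1043119 / 74240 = 14.05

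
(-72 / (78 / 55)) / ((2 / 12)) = -3960 / 13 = -304.62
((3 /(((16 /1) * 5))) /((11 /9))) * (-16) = -27 /55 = -0.49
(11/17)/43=11/731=0.02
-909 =-909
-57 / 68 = -0.84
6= 6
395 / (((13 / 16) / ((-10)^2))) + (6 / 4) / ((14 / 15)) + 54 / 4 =17701499 / 364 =48630.49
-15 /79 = -0.19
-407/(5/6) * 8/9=-6512/15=-434.13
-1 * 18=-18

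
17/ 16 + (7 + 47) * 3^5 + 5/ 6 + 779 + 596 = 695947/ 48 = 14498.90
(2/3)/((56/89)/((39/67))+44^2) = 0.00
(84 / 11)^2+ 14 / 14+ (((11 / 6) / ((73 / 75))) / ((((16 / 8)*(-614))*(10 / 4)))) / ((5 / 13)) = 59.31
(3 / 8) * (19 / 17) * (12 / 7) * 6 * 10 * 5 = 25650 / 119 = 215.55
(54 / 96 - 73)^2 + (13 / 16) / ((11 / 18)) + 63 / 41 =606150643 / 115456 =5250.06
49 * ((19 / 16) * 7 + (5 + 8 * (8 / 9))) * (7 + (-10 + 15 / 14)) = -61761 / 32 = -1930.03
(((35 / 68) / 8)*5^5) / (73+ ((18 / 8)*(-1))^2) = 109375 / 42466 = 2.58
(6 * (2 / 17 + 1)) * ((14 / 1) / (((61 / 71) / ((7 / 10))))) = 396606 / 5185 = 76.49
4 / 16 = 1 / 4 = 0.25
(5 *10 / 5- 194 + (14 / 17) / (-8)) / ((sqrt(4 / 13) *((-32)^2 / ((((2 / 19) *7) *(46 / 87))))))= -671853 *sqrt(13) / 19183616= -0.13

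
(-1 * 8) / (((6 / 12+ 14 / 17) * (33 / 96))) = -8704 / 495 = -17.58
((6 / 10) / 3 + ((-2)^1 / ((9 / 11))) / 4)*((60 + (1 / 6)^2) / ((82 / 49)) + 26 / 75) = -98893933 / 6642000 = -14.89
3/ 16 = 0.19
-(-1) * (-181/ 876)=-181/ 876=-0.21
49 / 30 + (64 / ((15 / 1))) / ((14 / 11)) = 349 / 70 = 4.99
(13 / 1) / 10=13 / 10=1.30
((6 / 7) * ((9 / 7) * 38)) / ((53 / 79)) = 162108 / 2597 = 62.42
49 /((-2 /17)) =-833 /2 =-416.50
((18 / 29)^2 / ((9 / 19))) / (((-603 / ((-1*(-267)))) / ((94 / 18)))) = -317908 / 169041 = -1.88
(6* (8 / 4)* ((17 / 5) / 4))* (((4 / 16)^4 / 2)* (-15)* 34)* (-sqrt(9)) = 30.48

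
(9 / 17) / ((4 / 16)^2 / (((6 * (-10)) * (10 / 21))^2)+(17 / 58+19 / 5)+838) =0.00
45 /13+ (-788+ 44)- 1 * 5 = -9692 /13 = -745.54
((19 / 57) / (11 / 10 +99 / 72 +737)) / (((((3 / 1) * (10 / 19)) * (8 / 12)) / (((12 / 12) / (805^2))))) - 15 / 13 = -862556915881 / 747549327525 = -1.15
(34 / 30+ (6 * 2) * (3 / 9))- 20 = -223 / 15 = -14.87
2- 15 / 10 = 1 / 2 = 0.50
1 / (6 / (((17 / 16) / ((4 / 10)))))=85 / 192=0.44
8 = 8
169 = 169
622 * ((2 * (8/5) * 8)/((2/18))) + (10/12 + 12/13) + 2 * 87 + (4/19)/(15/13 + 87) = 203075130913/1415310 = 143484.56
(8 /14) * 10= 40 /7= 5.71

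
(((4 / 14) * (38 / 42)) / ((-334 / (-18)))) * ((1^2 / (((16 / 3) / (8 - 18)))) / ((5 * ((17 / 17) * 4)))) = -171 / 130928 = -0.00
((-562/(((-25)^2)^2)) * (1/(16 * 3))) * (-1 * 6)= 281/1562500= 0.00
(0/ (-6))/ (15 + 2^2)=0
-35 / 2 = -17.50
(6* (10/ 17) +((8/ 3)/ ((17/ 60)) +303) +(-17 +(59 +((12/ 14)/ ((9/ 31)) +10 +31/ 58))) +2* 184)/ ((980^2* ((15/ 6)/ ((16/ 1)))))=0.00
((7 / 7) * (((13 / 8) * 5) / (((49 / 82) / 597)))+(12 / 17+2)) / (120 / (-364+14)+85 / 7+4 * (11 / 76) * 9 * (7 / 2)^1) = 2570329595 / 9507862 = 270.34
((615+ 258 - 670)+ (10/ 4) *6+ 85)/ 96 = 101/ 32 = 3.16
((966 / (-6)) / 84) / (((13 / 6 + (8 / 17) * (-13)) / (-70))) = -13685 / 403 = -33.96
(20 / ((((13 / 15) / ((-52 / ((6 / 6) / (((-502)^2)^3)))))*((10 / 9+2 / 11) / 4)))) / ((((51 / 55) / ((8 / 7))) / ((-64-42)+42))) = 557699379054227638272000 / 119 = 4686549403817038977075.63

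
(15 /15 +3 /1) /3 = 1.33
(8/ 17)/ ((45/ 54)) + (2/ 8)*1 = 277/ 340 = 0.81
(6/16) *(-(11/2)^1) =-33/16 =-2.06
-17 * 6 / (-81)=34 / 27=1.26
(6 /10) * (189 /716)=567 /3580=0.16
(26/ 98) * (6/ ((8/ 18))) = 351/ 98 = 3.58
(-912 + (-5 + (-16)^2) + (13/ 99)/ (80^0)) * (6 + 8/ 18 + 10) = -9683048/ 891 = -10867.62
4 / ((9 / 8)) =32 / 9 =3.56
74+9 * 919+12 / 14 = 58421 / 7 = 8345.86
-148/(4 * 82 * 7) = -37/574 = -0.06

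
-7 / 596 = -0.01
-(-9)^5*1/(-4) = -59049/4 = -14762.25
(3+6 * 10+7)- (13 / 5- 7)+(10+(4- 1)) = 437 / 5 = 87.40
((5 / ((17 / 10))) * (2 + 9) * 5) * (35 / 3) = 96250 / 51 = 1887.25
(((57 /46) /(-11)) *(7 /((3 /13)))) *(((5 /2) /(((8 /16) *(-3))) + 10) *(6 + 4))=-216125 /759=-284.75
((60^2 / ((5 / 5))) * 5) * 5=90000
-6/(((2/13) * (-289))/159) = 6201/289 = 21.46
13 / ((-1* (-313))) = 13 / 313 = 0.04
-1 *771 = -771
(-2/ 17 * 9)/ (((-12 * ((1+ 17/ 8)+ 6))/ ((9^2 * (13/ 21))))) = 0.48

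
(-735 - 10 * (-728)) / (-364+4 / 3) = -18.05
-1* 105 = -105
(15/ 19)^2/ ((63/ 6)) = 150/ 2527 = 0.06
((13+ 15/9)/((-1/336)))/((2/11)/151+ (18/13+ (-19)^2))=-106410304/7824997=-13.60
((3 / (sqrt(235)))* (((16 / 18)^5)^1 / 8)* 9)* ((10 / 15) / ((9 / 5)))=8192* sqrt(235) / 2775303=0.05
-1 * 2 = -2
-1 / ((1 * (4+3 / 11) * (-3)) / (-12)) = -44 / 47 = -0.94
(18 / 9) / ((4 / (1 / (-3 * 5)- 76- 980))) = -15841 / 30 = -528.03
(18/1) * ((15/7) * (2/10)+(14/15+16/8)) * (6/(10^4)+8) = 42363177/87500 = 484.15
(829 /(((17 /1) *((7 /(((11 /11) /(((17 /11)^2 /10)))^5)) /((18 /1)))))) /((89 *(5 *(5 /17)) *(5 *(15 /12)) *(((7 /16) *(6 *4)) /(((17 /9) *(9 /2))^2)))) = 41284079988919680 /30421278200201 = 1357.08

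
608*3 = 1824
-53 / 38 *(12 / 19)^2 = -3816 / 6859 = -0.56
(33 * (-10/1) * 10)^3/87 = -11979000000/29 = -413068965.52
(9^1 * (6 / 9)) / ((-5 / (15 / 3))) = -6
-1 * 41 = -41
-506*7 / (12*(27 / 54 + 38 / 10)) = -8855 / 129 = -68.64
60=60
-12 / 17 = -0.71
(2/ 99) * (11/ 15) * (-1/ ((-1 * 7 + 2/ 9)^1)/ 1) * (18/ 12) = 1/ 305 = 0.00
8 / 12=2 / 3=0.67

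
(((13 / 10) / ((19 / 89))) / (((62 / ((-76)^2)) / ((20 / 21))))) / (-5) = -351728 / 3255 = -108.06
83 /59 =1.41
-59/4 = -14.75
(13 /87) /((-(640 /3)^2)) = -39 /11878400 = -0.00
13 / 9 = 1.44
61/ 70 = 0.87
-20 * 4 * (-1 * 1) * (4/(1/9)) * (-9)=-25920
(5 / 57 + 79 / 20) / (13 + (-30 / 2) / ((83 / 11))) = 382049 / 1041960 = 0.37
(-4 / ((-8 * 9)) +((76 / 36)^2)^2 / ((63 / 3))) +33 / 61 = 25926557 / 16809282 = 1.54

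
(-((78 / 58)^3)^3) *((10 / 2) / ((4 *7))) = -1043641805793795 / 406200087324332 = -2.57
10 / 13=0.77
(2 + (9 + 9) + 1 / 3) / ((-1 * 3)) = -6.78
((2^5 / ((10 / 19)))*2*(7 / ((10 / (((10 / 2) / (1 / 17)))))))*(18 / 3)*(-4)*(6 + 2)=-6945792 / 5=-1389158.40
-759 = -759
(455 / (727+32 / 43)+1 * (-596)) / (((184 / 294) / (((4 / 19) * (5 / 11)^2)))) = -2074822925 / 50141817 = -41.38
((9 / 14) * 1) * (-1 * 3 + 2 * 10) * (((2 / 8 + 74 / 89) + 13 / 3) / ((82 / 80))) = 1474665 / 25543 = 57.73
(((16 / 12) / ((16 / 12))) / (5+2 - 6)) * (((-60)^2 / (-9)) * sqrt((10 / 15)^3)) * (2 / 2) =-800 * sqrt(6) / 9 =-217.73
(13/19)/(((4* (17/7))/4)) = 91/323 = 0.28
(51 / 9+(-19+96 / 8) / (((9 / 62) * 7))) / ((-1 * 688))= 11 / 6192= 0.00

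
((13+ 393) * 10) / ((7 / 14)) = 8120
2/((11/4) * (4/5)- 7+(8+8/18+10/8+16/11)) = 0.32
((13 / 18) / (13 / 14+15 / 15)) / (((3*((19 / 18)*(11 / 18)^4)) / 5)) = 1179360 / 278179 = 4.24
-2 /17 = -0.12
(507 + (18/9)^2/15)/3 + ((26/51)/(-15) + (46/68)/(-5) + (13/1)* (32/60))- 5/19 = 113431/646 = 175.59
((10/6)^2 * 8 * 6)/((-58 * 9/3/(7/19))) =-0.28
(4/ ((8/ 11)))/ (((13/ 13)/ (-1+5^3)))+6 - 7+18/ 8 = 2733/ 4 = 683.25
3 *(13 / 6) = 13 / 2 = 6.50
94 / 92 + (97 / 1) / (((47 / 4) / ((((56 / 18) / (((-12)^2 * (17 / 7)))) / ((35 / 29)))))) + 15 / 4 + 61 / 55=389154115 / 65495628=5.94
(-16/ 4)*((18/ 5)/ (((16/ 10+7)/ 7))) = -504/ 43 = -11.72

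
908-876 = 32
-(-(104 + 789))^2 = -797449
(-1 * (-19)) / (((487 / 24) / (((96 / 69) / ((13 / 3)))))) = 43776 / 145613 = 0.30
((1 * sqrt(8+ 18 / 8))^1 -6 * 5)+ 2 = -28+ sqrt(41) / 2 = -24.80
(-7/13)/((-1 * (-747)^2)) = 7/7254117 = 0.00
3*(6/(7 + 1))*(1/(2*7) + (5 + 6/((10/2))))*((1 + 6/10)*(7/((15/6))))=7902/125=63.22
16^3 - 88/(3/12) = 3744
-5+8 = 3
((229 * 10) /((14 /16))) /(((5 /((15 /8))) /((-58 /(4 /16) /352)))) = -99615 /154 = -646.85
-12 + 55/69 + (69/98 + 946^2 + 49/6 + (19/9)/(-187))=1697419423858/1896741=894913.66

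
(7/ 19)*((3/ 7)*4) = 12/ 19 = 0.63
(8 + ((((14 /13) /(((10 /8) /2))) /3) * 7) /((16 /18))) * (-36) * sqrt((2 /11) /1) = -192.23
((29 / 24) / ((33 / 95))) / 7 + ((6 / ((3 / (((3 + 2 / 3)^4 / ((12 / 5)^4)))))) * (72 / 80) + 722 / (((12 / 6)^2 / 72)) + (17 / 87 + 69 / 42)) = 5420900987813 / 416731392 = 13008.14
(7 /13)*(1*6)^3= 1512 /13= 116.31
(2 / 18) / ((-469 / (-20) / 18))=40 / 469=0.09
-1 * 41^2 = -1681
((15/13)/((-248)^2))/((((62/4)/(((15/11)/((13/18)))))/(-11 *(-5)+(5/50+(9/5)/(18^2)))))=34335/272647232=0.00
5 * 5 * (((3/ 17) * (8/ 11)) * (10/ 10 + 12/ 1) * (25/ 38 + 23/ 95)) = 7020/ 187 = 37.54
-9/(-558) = 1/62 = 0.02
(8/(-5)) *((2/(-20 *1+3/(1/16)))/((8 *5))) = -1/350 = -0.00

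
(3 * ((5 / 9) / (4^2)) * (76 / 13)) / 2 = 95 / 312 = 0.30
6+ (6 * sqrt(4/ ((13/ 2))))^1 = 12 * sqrt(26)/ 13+ 6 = 10.71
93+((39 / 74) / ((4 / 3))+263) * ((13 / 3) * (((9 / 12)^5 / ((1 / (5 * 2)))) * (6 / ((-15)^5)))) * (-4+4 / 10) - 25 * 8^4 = -2422627935619 / 23680000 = -102306.92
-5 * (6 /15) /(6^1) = -1 /3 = -0.33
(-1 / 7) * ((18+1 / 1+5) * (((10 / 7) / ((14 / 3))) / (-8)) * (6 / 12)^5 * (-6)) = -135 / 5488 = -0.02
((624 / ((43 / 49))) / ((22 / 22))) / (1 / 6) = 183456 / 43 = 4266.42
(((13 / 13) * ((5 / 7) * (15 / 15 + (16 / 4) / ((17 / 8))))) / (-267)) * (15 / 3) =-175 / 4539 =-0.04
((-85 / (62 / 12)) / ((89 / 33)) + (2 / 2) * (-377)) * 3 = -3170919 / 2759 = -1149.30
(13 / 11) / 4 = 13 / 44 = 0.30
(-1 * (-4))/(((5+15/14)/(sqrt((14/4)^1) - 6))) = -336/85+28 * sqrt(14)/85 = -2.72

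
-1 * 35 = -35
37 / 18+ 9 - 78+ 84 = 307 / 18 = 17.06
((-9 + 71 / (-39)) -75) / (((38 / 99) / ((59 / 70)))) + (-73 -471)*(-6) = 106352511 / 34580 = 3075.55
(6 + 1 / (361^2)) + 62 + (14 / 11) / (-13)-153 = -85.10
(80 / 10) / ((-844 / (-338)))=676 / 211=3.20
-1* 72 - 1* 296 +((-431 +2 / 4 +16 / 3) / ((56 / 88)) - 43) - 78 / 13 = -45575 / 42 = -1085.12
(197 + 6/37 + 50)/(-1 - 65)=-9145/2442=-3.74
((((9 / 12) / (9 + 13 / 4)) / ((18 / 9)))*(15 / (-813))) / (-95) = 3 / 504602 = 0.00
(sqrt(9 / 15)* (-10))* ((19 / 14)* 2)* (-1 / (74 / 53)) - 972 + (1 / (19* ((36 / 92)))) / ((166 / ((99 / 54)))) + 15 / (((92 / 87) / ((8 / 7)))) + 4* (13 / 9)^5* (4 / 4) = -55809723454937 / 59969455812 + 1007* sqrt(15) / 259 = -915.58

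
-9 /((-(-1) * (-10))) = 9 /10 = 0.90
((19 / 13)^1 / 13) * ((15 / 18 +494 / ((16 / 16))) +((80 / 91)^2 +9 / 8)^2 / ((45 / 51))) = 624047053400803 / 11125601672640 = 56.09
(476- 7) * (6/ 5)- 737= -871/ 5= -174.20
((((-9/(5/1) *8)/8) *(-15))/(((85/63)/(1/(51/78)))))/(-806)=-1701/44795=-0.04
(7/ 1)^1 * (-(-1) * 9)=63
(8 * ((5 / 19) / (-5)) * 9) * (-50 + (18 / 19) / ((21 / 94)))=173.40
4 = 4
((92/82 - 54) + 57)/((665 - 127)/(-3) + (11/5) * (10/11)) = -507/21812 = -0.02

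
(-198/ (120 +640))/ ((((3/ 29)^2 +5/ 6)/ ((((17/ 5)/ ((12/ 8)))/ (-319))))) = 4437/ 2023025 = 0.00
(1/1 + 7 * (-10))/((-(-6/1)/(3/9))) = -23/6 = -3.83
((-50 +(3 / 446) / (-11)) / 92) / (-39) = 245303 / 17602728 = 0.01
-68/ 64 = -17/ 16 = -1.06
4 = 4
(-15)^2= 225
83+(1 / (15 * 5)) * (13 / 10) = 62263 / 750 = 83.02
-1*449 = -449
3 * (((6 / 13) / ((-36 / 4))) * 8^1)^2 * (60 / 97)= 5120 / 16393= 0.31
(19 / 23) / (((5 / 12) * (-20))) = -57 / 575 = -0.10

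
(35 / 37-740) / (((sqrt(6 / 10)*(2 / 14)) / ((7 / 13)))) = -3596.28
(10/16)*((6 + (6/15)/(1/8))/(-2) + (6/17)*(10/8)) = -707/272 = -2.60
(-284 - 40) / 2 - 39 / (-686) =-111093 / 686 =-161.94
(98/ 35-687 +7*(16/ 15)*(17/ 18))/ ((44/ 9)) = -18283/ 132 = -138.51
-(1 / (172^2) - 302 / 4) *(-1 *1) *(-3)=6700773 / 29584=226.50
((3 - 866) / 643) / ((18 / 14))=-6041 / 5787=-1.04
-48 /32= -3 /2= -1.50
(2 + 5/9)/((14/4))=46/63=0.73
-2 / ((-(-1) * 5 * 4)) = -1 / 10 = -0.10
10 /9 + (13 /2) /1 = 137 /18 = 7.61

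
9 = 9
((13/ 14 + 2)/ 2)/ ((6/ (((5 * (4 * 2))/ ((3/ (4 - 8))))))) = -820/ 63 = -13.02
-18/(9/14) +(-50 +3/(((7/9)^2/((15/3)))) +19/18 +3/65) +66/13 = -2695969/57330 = -47.03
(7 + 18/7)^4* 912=18377822352/2401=7654236.71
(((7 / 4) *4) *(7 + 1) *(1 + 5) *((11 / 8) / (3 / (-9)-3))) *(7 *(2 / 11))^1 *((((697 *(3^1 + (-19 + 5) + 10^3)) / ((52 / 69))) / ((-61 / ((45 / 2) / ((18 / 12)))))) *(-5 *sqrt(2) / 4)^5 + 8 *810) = -196647317409375 *sqrt(2) / 406016-1143072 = -686094658.35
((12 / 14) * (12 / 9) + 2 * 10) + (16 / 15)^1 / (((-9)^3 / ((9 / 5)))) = 898988 / 42525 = 21.14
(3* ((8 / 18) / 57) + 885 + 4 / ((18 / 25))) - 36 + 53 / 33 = 856.19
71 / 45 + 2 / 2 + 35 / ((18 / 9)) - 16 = 367 / 90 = 4.08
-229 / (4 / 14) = -1603 / 2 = -801.50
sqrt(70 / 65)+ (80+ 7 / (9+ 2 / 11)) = sqrt(182) / 13+ 8157 / 101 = 81.80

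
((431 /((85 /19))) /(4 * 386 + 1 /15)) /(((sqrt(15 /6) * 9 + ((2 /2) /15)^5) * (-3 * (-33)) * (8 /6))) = -327290625 /106473841060252994438 + 2236826865234375 * sqrt(10) /212947682120505988876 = 0.00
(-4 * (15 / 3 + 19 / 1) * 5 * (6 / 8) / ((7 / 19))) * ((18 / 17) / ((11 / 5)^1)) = -615600 / 1309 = -470.28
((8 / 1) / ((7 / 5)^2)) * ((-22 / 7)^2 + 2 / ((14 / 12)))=113600 / 2401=47.31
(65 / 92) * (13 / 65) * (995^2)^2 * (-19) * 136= -8231295506248750 / 23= -357882413315163.04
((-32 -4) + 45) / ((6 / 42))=63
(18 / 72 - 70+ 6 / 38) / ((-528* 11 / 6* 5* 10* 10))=5289 / 36784000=0.00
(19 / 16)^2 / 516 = 361 / 132096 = 0.00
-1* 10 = -10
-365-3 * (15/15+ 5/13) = -4799/13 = -369.15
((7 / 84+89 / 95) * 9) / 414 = 1163 / 52440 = 0.02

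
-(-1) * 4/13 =0.31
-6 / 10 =-3 / 5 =-0.60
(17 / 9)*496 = 8432 / 9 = 936.89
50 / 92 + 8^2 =2969 / 46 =64.54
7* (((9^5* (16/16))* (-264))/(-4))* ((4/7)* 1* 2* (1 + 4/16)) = 38972340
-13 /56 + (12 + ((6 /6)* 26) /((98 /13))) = 5965 /392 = 15.22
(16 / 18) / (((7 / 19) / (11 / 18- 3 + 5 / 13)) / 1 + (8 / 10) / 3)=25460 / 2373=10.73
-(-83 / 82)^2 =-6889 / 6724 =-1.02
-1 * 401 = -401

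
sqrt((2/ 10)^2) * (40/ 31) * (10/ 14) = 40/ 217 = 0.18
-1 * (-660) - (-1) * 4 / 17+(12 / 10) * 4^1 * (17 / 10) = 284068 / 425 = 668.40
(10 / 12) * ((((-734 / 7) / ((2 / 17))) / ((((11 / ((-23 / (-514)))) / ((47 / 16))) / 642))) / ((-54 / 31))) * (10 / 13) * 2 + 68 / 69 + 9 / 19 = 244474466023079 / 48566005488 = 5033.86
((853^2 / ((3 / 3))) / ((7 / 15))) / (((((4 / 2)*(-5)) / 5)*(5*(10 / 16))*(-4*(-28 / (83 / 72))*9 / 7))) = -60391547 / 30240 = -1997.07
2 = 2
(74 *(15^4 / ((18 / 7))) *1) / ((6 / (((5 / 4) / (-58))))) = -2428125 / 464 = -5233.03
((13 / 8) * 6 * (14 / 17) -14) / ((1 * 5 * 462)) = -0.00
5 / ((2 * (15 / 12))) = 2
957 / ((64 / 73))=69861 / 64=1091.58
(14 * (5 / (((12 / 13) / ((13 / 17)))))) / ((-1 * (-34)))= 5915 / 3468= 1.71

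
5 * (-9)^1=-45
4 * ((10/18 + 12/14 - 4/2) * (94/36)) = -3478/567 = -6.13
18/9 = 2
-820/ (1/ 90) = -73800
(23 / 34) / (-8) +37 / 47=8983 / 12784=0.70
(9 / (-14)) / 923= -9 / 12922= -0.00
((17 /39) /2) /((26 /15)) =85 /676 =0.13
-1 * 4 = -4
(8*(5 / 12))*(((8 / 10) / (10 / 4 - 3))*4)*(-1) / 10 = 32 / 15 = 2.13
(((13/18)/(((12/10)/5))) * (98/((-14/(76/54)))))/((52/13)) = -43225/5832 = -7.41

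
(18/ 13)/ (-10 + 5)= -18/ 65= -0.28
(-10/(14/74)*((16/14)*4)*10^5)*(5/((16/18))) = -6660000000/49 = -135918367.35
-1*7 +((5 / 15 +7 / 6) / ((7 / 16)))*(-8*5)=-1009 / 7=-144.14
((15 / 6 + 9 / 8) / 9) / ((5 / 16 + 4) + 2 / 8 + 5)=58 / 1377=0.04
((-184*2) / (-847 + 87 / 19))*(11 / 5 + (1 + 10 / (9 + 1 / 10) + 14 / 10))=9065128 / 3641365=2.49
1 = 1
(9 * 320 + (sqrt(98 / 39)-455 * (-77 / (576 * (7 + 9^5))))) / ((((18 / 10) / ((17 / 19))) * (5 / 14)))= 1666 * sqrt(78) / 6669 + 11658055425485 / 2908389888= 4010.63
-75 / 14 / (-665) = 15 / 1862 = 0.01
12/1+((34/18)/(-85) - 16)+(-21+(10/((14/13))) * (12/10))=-4372/315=-13.88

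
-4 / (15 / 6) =-8 / 5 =-1.60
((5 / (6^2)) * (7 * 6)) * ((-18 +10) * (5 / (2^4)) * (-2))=175 / 6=29.17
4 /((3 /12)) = 16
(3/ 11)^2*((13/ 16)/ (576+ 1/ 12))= 351/ 3345892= 0.00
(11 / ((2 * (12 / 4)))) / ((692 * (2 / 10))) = 55 / 4152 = 0.01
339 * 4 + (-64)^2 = 5452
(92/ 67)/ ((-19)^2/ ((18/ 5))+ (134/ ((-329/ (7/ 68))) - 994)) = -330786/ 215306443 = -0.00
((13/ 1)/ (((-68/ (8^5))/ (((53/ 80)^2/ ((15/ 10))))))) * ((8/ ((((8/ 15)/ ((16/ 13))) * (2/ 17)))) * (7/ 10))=-5033728/ 25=-201349.12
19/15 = 1.27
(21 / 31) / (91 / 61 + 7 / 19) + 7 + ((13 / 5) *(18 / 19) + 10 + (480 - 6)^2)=203812597127 / 907060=224695.83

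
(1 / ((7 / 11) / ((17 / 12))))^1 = 187 / 84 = 2.23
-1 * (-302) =302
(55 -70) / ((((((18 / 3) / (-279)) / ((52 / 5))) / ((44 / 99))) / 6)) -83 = 19261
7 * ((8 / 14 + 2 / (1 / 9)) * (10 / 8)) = 325 / 2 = 162.50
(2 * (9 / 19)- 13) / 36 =-229 / 684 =-0.33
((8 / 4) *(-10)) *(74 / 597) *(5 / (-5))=1480 / 597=2.48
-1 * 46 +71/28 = -1217/28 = -43.46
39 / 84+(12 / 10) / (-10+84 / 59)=0.32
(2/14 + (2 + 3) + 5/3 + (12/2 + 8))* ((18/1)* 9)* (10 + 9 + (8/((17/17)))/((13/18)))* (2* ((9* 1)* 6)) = 10950509.27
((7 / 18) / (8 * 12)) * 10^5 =21875 / 54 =405.09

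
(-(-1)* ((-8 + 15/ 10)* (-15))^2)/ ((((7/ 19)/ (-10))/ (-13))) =46960875/ 14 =3354348.21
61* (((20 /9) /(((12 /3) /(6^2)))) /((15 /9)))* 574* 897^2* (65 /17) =21974612030280 /17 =1292624237075.29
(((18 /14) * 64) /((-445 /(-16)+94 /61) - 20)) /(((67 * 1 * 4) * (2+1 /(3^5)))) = 11384064 /695030329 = 0.02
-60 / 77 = -0.78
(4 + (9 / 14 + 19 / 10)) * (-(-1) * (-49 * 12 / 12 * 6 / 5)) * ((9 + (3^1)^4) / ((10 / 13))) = -1125306 / 25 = -45012.24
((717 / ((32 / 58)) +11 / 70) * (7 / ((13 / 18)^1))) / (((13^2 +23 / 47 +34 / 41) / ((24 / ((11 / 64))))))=605903095152 / 58666465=10327.93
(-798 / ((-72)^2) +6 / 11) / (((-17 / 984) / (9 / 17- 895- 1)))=2322436103 / 114444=20293.21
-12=-12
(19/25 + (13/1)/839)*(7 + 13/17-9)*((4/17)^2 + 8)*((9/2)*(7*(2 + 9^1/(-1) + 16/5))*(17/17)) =475934506488/515250875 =923.69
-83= -83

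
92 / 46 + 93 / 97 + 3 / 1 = 578 / 97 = 5.96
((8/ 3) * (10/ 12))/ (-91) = -20/ 819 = -0.02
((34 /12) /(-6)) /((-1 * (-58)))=-17 /2088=-0.01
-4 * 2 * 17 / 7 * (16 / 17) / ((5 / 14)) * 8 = -2048 / 5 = -409.60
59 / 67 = 0.88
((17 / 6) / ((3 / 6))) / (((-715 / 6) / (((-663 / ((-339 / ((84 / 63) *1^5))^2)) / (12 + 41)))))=9248 / 1004984145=0.00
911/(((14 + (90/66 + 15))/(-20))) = -100210/167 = -600.06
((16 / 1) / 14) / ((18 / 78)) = 104 / 21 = 4.95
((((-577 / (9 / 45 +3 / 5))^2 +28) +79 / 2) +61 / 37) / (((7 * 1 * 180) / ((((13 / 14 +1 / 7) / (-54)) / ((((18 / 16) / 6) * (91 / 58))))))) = -8932007569 / 320726952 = -27.85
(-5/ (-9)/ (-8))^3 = -125/ 373248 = -0.00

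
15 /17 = 0.88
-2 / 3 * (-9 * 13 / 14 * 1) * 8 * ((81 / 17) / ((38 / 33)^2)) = 6880302 / 42959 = 160.16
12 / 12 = 1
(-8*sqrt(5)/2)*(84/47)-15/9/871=-336*sqrt(5)/47-5/2613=-15.99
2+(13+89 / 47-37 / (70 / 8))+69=134339 / 1645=81.67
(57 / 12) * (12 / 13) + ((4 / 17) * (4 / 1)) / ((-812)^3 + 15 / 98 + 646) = 50841390061165 / 11595404755441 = 4.38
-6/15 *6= -12/5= -2.40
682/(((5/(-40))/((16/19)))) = -87296/19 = -4594.53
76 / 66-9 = -259 / 33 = -7.85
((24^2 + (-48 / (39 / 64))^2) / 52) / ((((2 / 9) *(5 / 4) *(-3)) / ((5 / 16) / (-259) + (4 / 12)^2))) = -29357038 / 1707069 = -17.20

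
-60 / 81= -20 / 27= -0.74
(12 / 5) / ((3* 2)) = 2 / 5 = 0.40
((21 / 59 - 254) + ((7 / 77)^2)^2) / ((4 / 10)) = -547756265 / 863819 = -634.11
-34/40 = -17/20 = -0.85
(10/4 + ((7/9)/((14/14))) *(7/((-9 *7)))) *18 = 391/9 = 43.44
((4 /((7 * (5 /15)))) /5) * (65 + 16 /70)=22.36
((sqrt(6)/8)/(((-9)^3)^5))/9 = -sqrt(6)/14824161510814728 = -0.00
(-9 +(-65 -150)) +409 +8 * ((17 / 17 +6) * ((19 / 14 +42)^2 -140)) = 683313 / 7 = 97616.14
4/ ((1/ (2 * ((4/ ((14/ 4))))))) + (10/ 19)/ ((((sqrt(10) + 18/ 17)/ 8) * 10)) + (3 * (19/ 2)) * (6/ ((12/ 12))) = 1156 * sqrt(10)/ 24377 + 30730829/ 170639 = 180.24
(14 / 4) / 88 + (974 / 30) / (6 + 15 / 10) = 172999 / 39600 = 4.37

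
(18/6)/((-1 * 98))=-3/98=-0.03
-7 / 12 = -0.58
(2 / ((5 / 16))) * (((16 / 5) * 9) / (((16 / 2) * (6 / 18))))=69.12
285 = 285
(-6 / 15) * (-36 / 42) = 12 / 35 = 0.34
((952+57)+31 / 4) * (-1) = -4067 / 4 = -1016.75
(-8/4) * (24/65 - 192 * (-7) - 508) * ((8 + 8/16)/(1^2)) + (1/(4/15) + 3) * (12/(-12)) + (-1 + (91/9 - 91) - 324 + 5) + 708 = -32567923/2340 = -13917.92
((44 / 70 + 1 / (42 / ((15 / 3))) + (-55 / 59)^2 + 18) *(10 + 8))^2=1850706719665281 / 14843767225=124679.04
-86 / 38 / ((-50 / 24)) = 516 / 475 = 1.09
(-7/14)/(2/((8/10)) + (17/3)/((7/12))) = -7/171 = -0.04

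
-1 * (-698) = 698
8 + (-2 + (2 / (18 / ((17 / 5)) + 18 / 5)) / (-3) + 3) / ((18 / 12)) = 14657 / 1701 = 8.62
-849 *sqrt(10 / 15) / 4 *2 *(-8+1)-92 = -92+1981 *sqrt(6) / 2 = 2334.22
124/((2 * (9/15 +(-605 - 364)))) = -155/2421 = -0.06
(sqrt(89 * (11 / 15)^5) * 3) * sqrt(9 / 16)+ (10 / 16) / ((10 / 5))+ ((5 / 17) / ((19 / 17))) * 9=815 / 304+ 121 * sqrt(14685) / 1500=12.46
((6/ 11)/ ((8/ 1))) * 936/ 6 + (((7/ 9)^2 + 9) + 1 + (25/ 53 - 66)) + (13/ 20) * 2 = -20299751/ 472230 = -42.99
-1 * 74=-74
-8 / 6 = -4 / 3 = -1.33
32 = 32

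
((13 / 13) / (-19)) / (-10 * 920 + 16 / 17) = 17 / 2971296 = 0.00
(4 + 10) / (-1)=-14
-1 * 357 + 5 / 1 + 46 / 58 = -10185 / 29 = -351.21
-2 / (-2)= 1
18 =18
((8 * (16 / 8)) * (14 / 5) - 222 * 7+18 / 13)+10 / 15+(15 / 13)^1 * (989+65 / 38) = -2697397 / 7410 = -364.02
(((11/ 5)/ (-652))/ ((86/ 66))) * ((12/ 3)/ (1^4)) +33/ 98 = 1120911/ 3434410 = 0.33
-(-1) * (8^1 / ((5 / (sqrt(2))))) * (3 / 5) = 24 * sqrt(2) / 25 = 1.36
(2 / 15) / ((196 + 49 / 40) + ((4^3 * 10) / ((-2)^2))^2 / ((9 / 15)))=16 / 5143667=0.00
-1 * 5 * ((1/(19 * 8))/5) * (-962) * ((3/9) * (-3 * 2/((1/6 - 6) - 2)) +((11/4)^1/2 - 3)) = -247715/28576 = -8.67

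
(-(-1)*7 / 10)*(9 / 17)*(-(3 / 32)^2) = -567 / 174080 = -0.00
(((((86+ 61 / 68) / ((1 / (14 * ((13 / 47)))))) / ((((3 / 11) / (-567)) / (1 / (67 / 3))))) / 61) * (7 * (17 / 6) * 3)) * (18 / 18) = -23476273821 / 768356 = -30553.90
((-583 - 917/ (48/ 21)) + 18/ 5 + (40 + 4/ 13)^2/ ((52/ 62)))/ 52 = 18.40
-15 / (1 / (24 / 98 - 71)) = 52005 / 49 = 1061.33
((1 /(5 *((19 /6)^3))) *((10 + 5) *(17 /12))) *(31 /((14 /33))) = 469557 /48013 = 9.78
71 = 71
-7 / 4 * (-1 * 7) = 12.25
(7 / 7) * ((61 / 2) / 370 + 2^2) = 3021 / 740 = 4.08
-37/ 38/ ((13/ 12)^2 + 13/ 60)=-13320/ 19019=-0.70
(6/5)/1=6/5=1.20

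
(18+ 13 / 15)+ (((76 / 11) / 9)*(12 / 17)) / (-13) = 686453 / 36465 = 18.82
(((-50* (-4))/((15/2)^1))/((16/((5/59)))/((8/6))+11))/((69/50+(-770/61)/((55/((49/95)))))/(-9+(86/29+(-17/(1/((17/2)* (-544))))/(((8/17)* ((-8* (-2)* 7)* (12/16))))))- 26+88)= 27987056810000/9929769737711061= 0.00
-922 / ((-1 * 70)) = 461 / 35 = 13.17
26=26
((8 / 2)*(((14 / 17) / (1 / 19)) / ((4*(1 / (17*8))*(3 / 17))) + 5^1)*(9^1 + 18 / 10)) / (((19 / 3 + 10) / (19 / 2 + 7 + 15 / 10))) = 35221392 / 245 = 143760.78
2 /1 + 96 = 98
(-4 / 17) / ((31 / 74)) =-296 / 527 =-0.56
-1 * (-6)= 6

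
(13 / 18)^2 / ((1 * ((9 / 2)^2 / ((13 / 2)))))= 2197 / 13122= 0.17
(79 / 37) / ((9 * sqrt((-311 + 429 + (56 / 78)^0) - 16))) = 79 * sqrt(103) / 34299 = 0.02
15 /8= 1.88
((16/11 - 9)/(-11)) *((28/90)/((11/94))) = 109228/59895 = 1.82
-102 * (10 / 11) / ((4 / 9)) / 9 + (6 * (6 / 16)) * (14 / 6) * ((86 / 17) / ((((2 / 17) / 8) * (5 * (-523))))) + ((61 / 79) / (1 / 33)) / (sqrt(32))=-686691 / 28765 + 2013 * sqrt(2) / 632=-19.37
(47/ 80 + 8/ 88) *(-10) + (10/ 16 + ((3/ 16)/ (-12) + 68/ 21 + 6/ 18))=-12829/ 4928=-2.60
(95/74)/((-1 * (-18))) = 95/1332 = 0.07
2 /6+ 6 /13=31 /39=0.79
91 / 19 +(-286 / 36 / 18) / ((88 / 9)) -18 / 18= 20489 / 5472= 3.74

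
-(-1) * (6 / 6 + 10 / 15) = 1.67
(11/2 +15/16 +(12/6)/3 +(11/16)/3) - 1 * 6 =4/3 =1.33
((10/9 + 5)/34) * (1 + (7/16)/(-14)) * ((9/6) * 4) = 1705/1632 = 1.04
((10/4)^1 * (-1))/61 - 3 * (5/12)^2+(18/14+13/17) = 518677/348432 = 1.49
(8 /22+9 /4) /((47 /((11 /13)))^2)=0.00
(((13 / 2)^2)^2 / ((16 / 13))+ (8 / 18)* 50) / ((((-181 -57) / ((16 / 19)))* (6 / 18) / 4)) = -484691 / 7752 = -62.52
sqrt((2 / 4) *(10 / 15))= sqrt(3) / 3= 0.58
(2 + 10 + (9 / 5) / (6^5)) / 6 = 51841 / 25920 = 2.00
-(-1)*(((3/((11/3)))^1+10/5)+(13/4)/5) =763/220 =3.47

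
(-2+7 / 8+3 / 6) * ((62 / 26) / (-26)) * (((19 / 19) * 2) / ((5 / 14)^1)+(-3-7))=-341 / 1352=-0.25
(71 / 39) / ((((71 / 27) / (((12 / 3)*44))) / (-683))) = -1081872 / 13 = -83220.92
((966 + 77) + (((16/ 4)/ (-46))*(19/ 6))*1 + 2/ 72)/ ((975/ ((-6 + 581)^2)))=496454425/ 1404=353600.02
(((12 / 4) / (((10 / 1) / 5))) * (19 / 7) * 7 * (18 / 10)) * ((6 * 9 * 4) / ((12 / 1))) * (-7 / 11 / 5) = -32319 / 275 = -117.52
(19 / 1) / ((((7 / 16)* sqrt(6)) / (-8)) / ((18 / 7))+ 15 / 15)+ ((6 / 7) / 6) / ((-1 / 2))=357504* sqrt(6) / 882335+ 115905218 / 6176345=19.76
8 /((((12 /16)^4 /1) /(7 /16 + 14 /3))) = 31360 /243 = 129.05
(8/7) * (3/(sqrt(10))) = 12 * sqrt(10)/35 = 1.08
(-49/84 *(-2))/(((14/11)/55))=605/12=50.42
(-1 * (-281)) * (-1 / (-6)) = 281 / 6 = 46.83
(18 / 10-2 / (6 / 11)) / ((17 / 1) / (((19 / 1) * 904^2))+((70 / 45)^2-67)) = 11738490624 / 406111398235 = 0.03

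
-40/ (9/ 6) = -80/ 3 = -26.67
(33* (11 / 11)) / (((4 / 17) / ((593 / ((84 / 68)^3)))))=544807483 / 12348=44121.11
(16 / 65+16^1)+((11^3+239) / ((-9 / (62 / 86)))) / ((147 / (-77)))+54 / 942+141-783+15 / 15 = -46346401706 / 82936035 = -558.82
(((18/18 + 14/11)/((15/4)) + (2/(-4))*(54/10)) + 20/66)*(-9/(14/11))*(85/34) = 1773/56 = 31.66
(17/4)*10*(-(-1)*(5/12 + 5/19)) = 13175/456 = 28.89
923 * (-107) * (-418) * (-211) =-8710522678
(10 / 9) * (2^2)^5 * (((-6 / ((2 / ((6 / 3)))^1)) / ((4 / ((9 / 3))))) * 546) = -2795520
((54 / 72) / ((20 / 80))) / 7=3 / 7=0.43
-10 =-10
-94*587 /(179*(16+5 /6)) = -331068 /18079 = -18.31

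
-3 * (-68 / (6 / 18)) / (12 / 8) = 408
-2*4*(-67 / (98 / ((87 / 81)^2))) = 225388 / 35721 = 6.31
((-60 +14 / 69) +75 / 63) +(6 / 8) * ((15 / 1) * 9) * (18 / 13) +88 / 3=464307 / 4186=110.92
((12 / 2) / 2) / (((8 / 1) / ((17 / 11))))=51 / 88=0.58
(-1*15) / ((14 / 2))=-15 / 7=-2.14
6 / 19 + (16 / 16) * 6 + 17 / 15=2123 / 285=7.45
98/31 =3.16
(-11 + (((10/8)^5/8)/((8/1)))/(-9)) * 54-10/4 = -19555487/32768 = -596.79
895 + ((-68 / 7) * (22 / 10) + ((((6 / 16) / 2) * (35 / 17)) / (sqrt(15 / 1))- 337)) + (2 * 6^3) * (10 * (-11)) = -1644418 / 35 + 7 * sqrt(15) / 272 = -46983.27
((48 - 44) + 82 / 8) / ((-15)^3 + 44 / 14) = -399 / 94412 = -0.00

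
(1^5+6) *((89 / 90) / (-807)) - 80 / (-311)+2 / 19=151892153 / 429170670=0.35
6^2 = 36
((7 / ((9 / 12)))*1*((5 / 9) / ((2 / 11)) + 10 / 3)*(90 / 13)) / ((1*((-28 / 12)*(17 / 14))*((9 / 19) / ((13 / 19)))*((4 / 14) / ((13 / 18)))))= -732550 / 1377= -531.99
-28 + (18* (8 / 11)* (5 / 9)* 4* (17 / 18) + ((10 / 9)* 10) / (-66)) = -0.69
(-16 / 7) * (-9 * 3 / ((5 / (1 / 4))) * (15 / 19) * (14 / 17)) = 648 / 323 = 2.01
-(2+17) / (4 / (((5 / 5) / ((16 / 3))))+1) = -57 / 67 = -0.85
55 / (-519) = -55 / 519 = -0.11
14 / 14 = 1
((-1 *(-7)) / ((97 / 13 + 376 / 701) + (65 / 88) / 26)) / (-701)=-16016 / 12873325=-0.00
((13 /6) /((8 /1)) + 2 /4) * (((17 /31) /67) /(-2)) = -629 /199392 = -0.00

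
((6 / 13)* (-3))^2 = 1.92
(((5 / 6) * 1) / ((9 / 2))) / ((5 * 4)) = 1 / 108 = 0.01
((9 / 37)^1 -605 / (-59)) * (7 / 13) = 160412 / 28379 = 5.65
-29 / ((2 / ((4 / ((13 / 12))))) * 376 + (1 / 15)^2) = -6525 / 45826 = -0.14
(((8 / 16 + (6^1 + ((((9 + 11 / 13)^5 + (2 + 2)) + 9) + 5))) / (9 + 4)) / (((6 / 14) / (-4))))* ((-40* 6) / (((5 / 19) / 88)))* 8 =205953456836728832 / 4826809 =42668656836.58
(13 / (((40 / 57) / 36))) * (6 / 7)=20007 / 35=571.63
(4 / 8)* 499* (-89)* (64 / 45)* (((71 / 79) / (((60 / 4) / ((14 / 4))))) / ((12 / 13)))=-1147757884 / 159975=-7174.61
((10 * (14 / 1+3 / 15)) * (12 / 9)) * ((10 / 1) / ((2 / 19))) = 53960 / 3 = 17986.67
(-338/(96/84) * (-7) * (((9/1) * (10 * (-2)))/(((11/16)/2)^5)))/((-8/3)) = 29114747.76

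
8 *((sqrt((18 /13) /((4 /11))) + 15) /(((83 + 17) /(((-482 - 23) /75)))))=-202 /25 - 101 *sqrt(286) /1625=-9.13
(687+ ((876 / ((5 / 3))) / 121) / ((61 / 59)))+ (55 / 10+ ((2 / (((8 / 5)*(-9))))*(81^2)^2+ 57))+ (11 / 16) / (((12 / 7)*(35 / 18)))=-7059728503043 / 1180960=-5977957.34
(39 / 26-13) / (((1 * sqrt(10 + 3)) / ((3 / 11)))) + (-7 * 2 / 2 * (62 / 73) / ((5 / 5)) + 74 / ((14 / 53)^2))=7544577 / 7154-69 * sqrt(13) / 286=1053.73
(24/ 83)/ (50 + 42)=6/ 1909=0.00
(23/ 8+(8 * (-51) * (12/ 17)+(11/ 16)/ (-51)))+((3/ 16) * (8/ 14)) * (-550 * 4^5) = -346307111/ 5712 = -60628.00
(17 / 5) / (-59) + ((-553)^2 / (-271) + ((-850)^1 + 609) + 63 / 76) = -8315823997 / 6075820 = -1368.68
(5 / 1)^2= 25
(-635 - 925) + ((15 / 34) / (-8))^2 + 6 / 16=-115387071 / 73984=-1559.62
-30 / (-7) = 30 / 7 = 4.29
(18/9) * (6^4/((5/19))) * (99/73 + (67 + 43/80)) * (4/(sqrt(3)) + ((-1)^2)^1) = 1238399442/1825 + 1651199256 * sqrt(3)/1825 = 2245676.96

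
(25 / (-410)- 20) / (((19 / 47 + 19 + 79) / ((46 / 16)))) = -355649 / 606800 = -0.59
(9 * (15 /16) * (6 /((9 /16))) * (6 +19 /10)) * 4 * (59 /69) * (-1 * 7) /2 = -195762 /23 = -8511.39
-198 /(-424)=99 /212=0.47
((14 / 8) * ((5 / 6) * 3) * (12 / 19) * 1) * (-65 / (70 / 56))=-2730 / 19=-143.68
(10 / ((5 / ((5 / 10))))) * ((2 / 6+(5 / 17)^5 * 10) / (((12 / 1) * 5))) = 1513607 / 255574260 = 0.01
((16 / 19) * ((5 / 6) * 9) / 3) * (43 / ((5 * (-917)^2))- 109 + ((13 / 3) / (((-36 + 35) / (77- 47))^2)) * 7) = 914584512304 / 15976891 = 57244.21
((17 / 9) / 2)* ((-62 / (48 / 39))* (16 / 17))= -403 / 9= -44.78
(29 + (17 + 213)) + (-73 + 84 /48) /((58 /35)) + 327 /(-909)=215.64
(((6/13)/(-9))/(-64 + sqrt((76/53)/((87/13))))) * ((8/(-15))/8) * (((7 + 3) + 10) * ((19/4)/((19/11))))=-541024/184135263 - 11 * sqrt(1138917)/552405789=-0.00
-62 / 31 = -2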